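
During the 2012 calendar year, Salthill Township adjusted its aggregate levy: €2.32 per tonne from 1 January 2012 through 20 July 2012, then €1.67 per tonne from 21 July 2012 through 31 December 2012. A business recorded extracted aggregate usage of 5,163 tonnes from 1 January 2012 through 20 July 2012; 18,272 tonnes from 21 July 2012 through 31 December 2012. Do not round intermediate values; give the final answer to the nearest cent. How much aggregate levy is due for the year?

1 January – 20 July 2012: 5,163 tonnes at €2.32/tonne → €11,978.16
21 July – 31 December 2012: 18,272 tonnes at €1.67/tonne → €30,514.24

€42,492.40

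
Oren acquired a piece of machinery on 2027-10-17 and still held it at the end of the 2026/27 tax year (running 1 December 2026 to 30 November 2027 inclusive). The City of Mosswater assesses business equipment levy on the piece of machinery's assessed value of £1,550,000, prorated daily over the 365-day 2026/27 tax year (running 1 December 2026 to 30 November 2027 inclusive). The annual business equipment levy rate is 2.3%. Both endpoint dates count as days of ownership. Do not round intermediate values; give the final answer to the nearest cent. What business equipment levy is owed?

Days held (2027-10-17 to 2027-11-30): 45 out of 365
Tax = £1,550,000 × 2.3% × 45/365 = £4,395.2055

£4,395.21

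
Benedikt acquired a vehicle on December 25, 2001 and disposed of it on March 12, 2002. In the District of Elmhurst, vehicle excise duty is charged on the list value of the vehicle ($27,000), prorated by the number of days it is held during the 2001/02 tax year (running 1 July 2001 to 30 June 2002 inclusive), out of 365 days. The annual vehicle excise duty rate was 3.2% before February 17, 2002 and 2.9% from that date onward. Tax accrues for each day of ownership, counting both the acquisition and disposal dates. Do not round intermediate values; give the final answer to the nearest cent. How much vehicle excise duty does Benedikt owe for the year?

December 25, 2001 – February 16, 2002: 54 days at 3.2% → $27,000 × 3.2% × 54/365 = $127.8247
February 17 – March 12, 2002: 24 days at 2.9% → $27,000 × 2.9% × 24/365 = $51.4849
Total = $179.3096

$179.31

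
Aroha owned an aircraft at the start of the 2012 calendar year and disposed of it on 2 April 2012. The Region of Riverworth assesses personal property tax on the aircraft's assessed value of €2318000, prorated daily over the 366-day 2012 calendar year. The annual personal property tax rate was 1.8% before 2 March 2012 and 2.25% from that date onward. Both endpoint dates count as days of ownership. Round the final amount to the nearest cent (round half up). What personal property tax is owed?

1 January – 1 March 2012: 61 days at 1.8% → €2318000 × 1.8% × 61/366 = €6954.0000
2 March – 2 April 2012: 32 days at 2.25% → €2318000 × 2.25% × 32/366 = €4560.0000
Total = €11514.0000

€11514.00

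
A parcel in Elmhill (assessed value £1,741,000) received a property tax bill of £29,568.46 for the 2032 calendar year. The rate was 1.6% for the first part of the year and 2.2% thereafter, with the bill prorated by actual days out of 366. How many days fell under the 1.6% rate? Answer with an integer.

Let d = days at the first rate; then 366 − d days at the second rate.
£1,741,000 × [1.6%·d + 2.2%·(366−d)] / 366 = £29,568.46
Solving gives d = 306, so the new rate took effect on November 2, 2032.

306 days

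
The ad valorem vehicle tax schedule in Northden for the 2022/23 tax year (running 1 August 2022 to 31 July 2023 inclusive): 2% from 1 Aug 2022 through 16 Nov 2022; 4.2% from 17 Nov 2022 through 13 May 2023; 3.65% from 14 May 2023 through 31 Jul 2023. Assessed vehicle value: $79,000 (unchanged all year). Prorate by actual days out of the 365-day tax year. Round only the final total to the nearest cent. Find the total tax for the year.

$2,709.70

1 Aug – 16 Nov 2022: 108 days at 2% → $79,000 × 2% × 108/365 = $467.5068
17 Nov 2022 – 13 May 2023: 178 days at 4.2% → $79,000 × 4.2% × 178/365 = $1,618.0932
14 May – 31 Jul 2023: 79 days at 3.65% → $79,000 × 3.65% × 79/365 = $624.1000
Total = $2,709.7000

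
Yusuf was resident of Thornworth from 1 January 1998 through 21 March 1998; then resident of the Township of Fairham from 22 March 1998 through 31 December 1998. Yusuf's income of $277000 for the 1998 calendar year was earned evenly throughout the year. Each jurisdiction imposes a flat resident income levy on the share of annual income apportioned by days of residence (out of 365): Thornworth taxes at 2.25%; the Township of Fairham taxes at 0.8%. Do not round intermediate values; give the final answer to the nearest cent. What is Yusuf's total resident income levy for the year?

$3096.33

Thornworth, 1 January – 21 March 1998: 80 days → $277000 × 2.25% × 80/365 = $1366.0274
The Township of Fairham, 22 March – 31 December 1998: 285 days → $277000 × 0.8% × 285/365 = $1730.3014
Total = $3096.3288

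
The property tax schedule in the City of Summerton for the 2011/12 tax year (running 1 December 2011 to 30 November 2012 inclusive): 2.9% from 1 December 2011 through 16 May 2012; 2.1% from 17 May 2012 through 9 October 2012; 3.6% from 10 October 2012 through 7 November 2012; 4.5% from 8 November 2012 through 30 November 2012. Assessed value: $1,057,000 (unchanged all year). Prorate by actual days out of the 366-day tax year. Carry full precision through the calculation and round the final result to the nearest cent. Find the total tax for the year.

$28,928.88

1 December 2011 – 16 May 2012: 168 days at 2.9% → $1,057,000 × 2.9% × 168/366 = $14,070.2295
17 May – 9 October 2012: 146 days at 2.1% → $1,057,000 × 2.1% × 146/366 = $8,854.5410
10 October – 7 November 2012: 29 days at 3.6% → $1,057,000 × 3.6% × 29/366 = $3,015.0492
8 November – 30 November 2012: 23 days at 4.5% → $1,057,000 × 4.5% × 23/366 = $2,989.0574
Total = $28,928.8770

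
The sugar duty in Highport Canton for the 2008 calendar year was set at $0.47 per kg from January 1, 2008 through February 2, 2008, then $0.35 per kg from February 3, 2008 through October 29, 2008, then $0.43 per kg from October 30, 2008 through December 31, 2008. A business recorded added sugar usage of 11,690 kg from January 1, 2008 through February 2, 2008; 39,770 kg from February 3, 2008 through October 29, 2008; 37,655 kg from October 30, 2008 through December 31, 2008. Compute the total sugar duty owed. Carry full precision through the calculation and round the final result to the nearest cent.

$35605.45

January 1 – February 2, 2008: 11,690 kg at $0.47/kg → $5494.30
February 3 – October 29, 2008: 39,770 kg at $0.35/kg → $13919.50
October 30 – December 31, 2008: 37,655 kg at $0.43/kg → $16191.65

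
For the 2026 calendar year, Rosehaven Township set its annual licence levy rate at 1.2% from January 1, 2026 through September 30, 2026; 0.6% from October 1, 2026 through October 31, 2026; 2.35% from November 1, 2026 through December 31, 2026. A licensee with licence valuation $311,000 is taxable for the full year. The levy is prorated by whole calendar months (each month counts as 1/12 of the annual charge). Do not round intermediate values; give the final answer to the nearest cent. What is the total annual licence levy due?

$4,172.58

January 1 – September 30, 2026: 9 months at 1.2% → $311,000 × 1.2% × 9/12 = $2,799.0000
October 1 – October 31, 2026: 1 month at 0.6% → $311,000 × 0.6% × 1/12 = $155.5000
November 1 – December 31, 2026: 2 months at 2.35% → $311,000 × 2.35% × 2/12 = $1,218.0833
Total = $4,172.5833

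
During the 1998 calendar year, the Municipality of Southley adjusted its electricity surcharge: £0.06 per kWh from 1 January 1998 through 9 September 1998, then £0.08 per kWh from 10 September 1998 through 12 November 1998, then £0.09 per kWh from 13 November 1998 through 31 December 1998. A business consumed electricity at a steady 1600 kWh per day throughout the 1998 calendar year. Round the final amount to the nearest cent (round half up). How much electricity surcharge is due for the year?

£39440.00

1 January – 9 September 1998: 252 days × 1600 kWh/day = 403,200 kWh at £0.06/kWh → £24192.00
10 September – 12 November 1998: 64 days × 1600 kWh/day = 102,400 kWh at £0.08/kWh → £8192.00
13 November – 31 December 1998: 49 days × 1600 kWh/day = 78,400 kWh at £0.09/kWh → £7056.00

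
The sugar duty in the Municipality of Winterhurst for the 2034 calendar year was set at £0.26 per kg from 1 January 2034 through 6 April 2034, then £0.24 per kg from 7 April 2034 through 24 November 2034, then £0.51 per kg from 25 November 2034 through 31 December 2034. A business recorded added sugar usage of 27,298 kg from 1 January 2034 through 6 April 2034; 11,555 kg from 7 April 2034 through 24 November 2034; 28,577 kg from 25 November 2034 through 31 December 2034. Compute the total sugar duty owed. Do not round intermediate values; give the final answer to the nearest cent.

£24,444.95

1 January – 6 April 2034: 27,298 kg at £0.26/kg → £7,097.48
7 April – 24 November 2034: 11,555 kg at £0.24/kg → £2,773.20
25 November – 31 December 2034: 28,577 kg at £0.51/kg → £14,574.27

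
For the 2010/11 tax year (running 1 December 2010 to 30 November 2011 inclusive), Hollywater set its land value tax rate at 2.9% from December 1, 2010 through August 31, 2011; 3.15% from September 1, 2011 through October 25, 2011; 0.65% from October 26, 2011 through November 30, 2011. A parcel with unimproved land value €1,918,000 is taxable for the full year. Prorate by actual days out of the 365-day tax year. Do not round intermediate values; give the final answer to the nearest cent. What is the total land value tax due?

December 1, 2010 – August 31, 2011: 274 days at 2.9% → €1,918,000 × 2.9% × 274/365 = €41,754.5973
September 1 – October 25, 2011: 55 days at 3.15% → €1,918,000 × 3.15% × 55/365 = €9,103.9315
October 26 – November 30, 2011: 36 days at 0.65% → €1,918,000 × 0.65% × 36/365 = €1,229.6219
Total = €52,088.1507

€52,088.15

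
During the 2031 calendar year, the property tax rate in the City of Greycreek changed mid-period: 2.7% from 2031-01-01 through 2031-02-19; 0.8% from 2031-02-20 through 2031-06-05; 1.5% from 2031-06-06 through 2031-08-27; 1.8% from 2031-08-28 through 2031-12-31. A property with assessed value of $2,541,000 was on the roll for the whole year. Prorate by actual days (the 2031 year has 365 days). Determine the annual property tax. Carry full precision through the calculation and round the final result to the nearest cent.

$39,757.95

2031-01-01 to 2031-02-19: 50 days at 2.7% → $2,541,000 × 2.7% × 50/365 = $9,398.2192
2031-02-20 to 2031-06-05: 106 days at 0.8% → $2,541,000 × 0.8% × 106/365 = $5,903.4740
2031-06-06 to 2031-08-27: 83 days at 1.5% → $2,541,000 × 1.5% × 83/365 = $8,667.2466
2031-08-28 to 2031-12-31: 126 days at 1.8% → $2,541,000 × 1.8% × 126/365 = $15,789.0082
Total = $39,757.9479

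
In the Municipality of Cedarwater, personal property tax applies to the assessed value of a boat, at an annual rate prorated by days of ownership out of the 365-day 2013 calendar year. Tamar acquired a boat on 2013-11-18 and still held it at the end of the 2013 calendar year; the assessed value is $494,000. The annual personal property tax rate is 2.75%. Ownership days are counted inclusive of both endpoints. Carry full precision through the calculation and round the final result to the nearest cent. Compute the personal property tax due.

Days held (2013-11-18 to 2013-12-31): 44 out of 365
Tax = $494,000 × 2.75% × 44/365 = $1,637.6438

$1,637.64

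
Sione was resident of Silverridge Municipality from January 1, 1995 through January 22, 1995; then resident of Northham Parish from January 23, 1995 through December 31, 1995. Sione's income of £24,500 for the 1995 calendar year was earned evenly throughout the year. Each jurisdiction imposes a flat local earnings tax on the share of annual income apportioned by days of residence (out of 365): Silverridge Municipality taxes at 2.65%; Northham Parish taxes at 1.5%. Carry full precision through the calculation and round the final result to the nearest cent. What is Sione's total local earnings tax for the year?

Silverridge Municipality, January 1 – January 22, 1995: 22 days → £24,500 × 2.65% × 22/365 = £39.1329
Northham Parish, January 23 – December 31, 1995: 343 days → £24,500 × 1.5% × 343/365 = £345.3493
Total = £384.4822

£384.48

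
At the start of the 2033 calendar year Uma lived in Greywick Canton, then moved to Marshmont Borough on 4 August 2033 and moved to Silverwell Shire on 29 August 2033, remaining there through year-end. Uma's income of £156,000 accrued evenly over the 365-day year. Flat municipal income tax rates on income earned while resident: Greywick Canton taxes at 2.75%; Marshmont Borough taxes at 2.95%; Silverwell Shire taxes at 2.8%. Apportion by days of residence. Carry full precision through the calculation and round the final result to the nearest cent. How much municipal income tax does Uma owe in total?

Greywick Canton, 1 January – 3 August 2033: 215 days → £156,000 × 2.75% × 215/365 = £2,526.9863
Marshmont Borough, 4 August – 28 August 2033: 25 days → £156,000 × 2.95% × 25/365 = £315.2055
Silverwell Shire, 29 August – 31 December 2033: 125 days → £156,000 × 2.8% × 125/365 = £1,495.8904
Total = £4,338.0822

£4,338.08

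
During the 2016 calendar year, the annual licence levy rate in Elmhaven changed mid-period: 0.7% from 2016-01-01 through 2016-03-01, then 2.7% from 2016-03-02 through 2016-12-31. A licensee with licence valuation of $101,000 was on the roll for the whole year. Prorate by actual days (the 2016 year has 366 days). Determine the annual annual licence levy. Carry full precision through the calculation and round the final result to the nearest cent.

2016-01-01 to 2016-03-01: 61 days at 0.7% → $101,000 × 0.7% × 61/366 = $117.8333
2016-03-02 to 2016-12-31: 305 days at 2.7% → $101,000 × 2.7% × 305/366 = $2,272.5000
Total = $2,390.3333

$2,390.33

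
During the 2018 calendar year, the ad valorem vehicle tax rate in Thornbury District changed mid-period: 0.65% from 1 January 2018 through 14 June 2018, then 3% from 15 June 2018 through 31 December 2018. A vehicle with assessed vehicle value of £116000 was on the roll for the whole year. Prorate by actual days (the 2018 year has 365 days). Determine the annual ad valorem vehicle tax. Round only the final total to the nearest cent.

1 January – 14 June 2018: 165 days at 0.65% → £116000 × 0.65% × 165/365 = £340.8493
15 June – 31 December 2018: 200 days at 3% → £116000 × 3% × 200/365 = £1906.8493
Total = £2247.6986

£2247.70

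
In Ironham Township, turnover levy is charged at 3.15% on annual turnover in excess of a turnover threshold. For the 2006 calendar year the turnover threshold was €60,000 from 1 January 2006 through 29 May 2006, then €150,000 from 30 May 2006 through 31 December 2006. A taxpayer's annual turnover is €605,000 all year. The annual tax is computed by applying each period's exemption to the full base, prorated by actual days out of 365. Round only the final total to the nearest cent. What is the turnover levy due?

1 January – 29 May 2006: 149 days, exemption €60,000 → (€605,000 − €60,000) × 3.15% × 149/365 = €7,008.1027
30 May – 31 December 2006: 216 days, exemption €150,000 → (€605,000 − €150,000) × 3.15% × 216/365 = €8,481.6986
Total = €15,489.8014

€15,489.80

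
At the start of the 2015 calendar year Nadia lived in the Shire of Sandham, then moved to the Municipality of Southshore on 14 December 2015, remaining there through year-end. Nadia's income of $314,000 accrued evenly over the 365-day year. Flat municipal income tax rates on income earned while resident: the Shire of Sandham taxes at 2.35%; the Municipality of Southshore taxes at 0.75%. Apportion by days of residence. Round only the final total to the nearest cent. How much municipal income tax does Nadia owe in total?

The Shire of Sandham, 1 January – 13 December 2015: 347 days → $314,000 × 2.35% × 347/365 = $7,015.1041
The Municipality of Southshore, 14 December – 31 December 2015: 18 days → $314,000 × 0.75% × 18/365 = $116.1370
Total = $7,131.2411

$7,131.24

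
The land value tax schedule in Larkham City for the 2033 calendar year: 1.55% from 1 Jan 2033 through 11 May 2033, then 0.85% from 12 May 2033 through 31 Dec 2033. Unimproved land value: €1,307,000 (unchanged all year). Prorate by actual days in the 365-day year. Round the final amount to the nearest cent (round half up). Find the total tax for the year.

€14,393.11

1 Jan – 11 May 2033: 131 days at 1.55% → €1,307,000 × 1.55% × 131/365 = €7,270.8589
12 May – 31 Dec 2033: 234 days at 0.85% → €1,307,000 × 0.85% × 234/365 = €7,122.2548
Total = €14,393.1137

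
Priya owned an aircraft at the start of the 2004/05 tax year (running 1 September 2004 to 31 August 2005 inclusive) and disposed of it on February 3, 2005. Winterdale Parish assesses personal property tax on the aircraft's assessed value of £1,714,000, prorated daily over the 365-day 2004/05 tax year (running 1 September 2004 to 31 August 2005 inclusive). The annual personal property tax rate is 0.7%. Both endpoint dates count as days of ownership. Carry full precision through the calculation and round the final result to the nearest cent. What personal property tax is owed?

£5,127.91

Days held (September 1, 2004 – February 3, 2005): 156 out of 365
Tax = £1,714,000 × 0.7% × 156/365 = £5,127.9123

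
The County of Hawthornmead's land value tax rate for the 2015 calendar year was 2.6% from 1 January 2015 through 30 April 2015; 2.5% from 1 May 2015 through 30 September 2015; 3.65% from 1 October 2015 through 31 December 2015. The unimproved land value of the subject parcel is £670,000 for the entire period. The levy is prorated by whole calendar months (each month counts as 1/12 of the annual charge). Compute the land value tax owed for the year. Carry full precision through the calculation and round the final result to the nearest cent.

£18,899.58

1 January – 30 April 2015: 4 months at 2.6% → £670,000 × 2.6% × 4/12 = £5,806.6667
1 May – 30 September 2015: 5 months at 2.5% → £670,000 × 2.5% × 5/12 = £6,979.1667
1 October – 31 December 2015: 3 months at 3.65% → £670,000 × 3.65% × 3/12 = £6,113.7500
Total = £18,899.5833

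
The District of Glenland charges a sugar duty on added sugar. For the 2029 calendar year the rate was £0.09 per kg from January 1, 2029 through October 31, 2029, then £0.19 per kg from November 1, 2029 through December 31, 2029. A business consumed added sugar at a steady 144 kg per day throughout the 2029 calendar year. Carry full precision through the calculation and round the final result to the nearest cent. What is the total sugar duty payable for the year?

January 1 – October 31, 2029: 304 days × 144 kg/day = 43,776 kg at £0.09/kg → £3,939.84
November 1 – December 31, 2029: 61 days × 144 kg/day = 8,784 kg at £0.19/kg → £1,668.96

£5,608.80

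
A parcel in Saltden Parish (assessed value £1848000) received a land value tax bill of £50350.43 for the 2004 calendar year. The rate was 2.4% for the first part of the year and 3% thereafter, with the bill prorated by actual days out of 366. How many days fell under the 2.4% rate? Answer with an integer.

Let d = days at the first rate; then 366 − d days at the second rate.
£1848000 × [2.4%·d + 3%·(366−d)] / 366 = £50350.43
Solving gives d = 168, so the new rate took effect on June 17, 2004.

168 days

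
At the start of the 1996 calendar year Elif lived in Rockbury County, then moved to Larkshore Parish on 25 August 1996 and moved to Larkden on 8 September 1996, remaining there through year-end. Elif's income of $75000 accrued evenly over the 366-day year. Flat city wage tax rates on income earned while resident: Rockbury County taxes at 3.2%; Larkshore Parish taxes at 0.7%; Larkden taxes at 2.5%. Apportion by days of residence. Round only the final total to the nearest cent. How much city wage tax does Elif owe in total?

$2163.32

Rockbury County, 1 January – 24 August 1996: 237 days → $75000 × 3.2% × 237/366 = $1554.0984
Larkshore Parish, 25 August – 7 September 1996: 14 days → $75000 × 0.7% × 14/366 = $20.0820
Larkden, 8 September – 31 December 1996: 115 days → $75000 × 2.5% × 115/366 = $589.1393
Total = $2163.3197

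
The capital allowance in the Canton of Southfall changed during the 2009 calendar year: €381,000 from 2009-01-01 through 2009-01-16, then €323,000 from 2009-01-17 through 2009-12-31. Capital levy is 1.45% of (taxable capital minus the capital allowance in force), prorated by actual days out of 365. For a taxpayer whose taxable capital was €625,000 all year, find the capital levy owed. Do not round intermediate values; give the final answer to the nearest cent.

€4,342.13

2009-01-01 to 2009-01-16: 16 days, exemption €381,000 → (€625,000 − €381,000) × 1.45% × 16/365 = €155.0904
2009-01-17 to 2009-12-31: 349 days, exemption €323,000 → (€625,000 − €323,000) × 1.45% × 349/365 = €4,187.0438
Total = €4,342.1342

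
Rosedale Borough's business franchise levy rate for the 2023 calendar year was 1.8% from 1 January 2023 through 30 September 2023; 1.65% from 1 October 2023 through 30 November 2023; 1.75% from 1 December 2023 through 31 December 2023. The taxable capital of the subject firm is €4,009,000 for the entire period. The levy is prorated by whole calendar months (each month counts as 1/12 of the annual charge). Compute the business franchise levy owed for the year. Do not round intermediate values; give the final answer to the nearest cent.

€70,992.71

1 January – 30 September 2023: 9 months at 1.8% → €4,009,000 × 1.8% × 9/12 = €54,121.5000
1 October – 30 November 2023: 2 months at 1.65% → €4,009,000 × 1.65% × 2/12 = €11,024.7500
1 December – 31 December 2023: 1 month at 1.75% → €4,009,000 × 1.75% × 1/12 = €5,846.4583
Total = €70,992.7083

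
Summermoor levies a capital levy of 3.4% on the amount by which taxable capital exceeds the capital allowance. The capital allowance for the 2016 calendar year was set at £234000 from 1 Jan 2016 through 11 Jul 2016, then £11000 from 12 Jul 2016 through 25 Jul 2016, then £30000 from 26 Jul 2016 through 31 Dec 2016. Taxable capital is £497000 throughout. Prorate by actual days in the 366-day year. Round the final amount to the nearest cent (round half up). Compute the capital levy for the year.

£12245.20

1 Jan – 11 Jul 2016: 193 days, exemption £234000 → (£497000 − £234000) × 3.4% × 193/366 = £4715.3169
12 Jul – 25 Jul 2016: 14 days, exemption £11000 → (£497000 − £11000) × 3.4% × 14/366 = £632.0656
26 Jul – 31 Dec 2016: 159 days, exemption £30000 → (£497000 − £30000) × 3.4% × 159/366 = £6897.8197
Total = £12245.2022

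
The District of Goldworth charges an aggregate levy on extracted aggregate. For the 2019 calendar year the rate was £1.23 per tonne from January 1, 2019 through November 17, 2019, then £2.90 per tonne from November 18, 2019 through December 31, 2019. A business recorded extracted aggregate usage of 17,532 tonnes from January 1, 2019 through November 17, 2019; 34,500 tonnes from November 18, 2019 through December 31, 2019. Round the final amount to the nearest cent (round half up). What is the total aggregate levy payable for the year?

£121,614.36

January 1 – November 17, 2019: 17,532 tonnes at £1.23/tonne → £21,564.36
November 18 – December 31, 2019: 34,500 tonnes at £2.90/tonne → £100,050.00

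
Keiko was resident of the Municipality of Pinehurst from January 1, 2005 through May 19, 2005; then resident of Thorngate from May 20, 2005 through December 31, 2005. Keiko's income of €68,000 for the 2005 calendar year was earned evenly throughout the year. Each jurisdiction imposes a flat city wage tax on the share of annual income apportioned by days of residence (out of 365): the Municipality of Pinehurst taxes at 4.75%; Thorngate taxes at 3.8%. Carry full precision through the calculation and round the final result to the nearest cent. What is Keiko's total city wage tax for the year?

The Municipality of Pinehurst, January 1 – May 19, 2005: 139 days → €68,000 × 4.75% × 139/365 = €1,230.0548
Thorngate, May 20 – December 31, 2005: 226 days → €68,000 × 3.8% × 226/365 = €1,599.9562
Total = €2,830.0110

€2,830.01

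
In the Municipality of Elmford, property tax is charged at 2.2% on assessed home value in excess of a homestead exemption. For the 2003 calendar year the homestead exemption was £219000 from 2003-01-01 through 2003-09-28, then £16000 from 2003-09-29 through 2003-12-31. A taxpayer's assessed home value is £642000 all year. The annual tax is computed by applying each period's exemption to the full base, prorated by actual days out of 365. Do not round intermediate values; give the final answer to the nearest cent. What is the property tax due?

2003-01-01 to 2003-09-28: 271 days, exemption £219000 → (£642000 − £219000) × 2.2% × 271/365 = £6909.3863
2003-09-29 to 2003-12-31: 94 days, exemption £16000 → (£642000 − £16000) × 2.2% × 94/365 = £3546.7616
Total = £10456.1479

£10456.15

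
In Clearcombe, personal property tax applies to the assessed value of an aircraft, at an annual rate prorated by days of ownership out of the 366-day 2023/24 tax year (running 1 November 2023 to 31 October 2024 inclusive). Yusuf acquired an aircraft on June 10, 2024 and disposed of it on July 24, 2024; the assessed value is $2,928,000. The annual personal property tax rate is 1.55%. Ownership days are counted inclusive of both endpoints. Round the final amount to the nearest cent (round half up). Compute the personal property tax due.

Days held (June 10 – July 24, 2024): 45 out of 366
Tax = $2,928,000 × 1.55% × 45/366 = $5,580.0000

$5,580.00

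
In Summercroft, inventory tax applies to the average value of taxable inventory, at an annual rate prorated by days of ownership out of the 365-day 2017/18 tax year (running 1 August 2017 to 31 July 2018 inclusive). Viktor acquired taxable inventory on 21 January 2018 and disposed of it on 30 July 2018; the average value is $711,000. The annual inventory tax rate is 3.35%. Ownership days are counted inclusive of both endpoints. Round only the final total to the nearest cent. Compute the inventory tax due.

Days held (21 January – 30 July 2018): 191 out of 365
Tax = $711,000 × 3.35% × 191/365 = $12,463.9274

$12,463.93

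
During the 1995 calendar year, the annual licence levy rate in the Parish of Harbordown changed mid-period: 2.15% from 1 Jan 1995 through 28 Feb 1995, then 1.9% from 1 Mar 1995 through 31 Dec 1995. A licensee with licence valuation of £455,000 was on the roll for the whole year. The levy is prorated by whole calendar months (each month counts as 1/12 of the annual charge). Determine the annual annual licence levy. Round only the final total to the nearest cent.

£8,834.58

1 Jan – 28 Feb 1995: 2 months at 2.15% → £455,000 × 2.15% × 2/12 = £1,630.4167
1 Mar – 31 Dec 1995: 10 months at 1.9% → £455,000 × 1.9% × 10/12 = £7,204.1667
Total = £8,834.5833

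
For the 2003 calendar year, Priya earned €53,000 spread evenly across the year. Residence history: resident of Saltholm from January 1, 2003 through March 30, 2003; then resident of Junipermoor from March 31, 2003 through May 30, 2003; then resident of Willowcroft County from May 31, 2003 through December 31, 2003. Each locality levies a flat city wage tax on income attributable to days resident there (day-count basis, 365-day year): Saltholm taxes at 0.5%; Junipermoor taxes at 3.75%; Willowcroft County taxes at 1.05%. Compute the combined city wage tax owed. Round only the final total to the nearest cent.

Saltholm, January 1 – March 30, 2003: 89 days → €53,000 × 0.5% × 89/365 = €64.6164
Junipermoor, March 31 – May 30, 2003: 61 days → €53,000 × 3.75% × 61/365 = €332.1575
Willowcroft County, May 31 – December 31, 2003: 215 days → €53,000 × 1.05% × 215/365 = €327.8014
Total = €724.5753

€724.58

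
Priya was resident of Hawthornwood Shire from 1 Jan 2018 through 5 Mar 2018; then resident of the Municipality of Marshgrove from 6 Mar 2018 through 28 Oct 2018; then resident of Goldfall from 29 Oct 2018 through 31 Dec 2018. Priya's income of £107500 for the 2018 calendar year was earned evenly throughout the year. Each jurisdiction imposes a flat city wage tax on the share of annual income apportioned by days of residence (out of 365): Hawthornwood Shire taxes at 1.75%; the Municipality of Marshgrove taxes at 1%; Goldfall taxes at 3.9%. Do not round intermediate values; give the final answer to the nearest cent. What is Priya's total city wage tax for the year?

£1763.00

Hawthornwood Shire, 1 Jan – 5 Mar 2018: 64 days → £107500 × 1.75% × 64/365 = £329.8630
The Municipality of Marshgrove, 6 Mar – 28 Oct 2018: 237 days → £107500 × 1% × 237/365 = £698.0137
Goldfall, 29 Oct – 31 Dec 2018: 64 days → £107500 × 3.9% × 64/365 = £735.1233
Total = £1763.0000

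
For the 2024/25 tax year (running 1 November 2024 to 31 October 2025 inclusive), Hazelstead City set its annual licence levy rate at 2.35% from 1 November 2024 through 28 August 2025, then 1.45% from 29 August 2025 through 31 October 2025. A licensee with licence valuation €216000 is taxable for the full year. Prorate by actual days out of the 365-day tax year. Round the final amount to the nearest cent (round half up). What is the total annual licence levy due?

€4735.13

1 November 2024 – 28 August 2025: 301 days at 2.35% → €216000 × 2.35% × 301/365 = €4185.9616
29 August – 31 October 2025: 64 days at 1.45% → €216000 × 1.45% × 64/365 = €549.1726
Total = €4735.1342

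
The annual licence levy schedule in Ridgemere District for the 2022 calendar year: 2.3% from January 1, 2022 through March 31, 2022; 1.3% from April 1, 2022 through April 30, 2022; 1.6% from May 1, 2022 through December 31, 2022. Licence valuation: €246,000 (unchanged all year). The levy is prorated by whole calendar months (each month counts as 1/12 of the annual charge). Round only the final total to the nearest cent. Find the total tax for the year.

€4,305.00

January 1 – March 31, 2022: 3 months at 2.3% → €246,000 × 2.3% × 3/12 = €1,414.5000
April 1 – April 30, 2022: 1 month at 1.3% → €246,000 × 1.3% × 1/12 = €266.5000
May 1 – December 31, 2022: 8 months at 1.6% → €246,000 × 1.6% × 8/12 = €2,624.0000
Total = €4,305.0000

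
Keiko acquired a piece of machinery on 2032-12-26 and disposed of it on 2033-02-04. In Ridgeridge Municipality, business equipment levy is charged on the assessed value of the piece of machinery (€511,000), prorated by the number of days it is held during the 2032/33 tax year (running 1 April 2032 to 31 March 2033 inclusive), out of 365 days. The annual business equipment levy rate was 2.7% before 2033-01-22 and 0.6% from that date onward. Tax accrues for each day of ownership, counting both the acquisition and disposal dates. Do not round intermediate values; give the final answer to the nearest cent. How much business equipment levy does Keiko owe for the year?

2032-12-26 to 2033-01-21: 27 days at 2.7% → €511,000 × 2.7% × 27/365 = €1,020.6000
2033-01-22 to 2033-02-04: 14 days at 0.6% → €511,000 × 0.6% × 14/365 = €117.6000
Total = €1,138.2000

€1,138.20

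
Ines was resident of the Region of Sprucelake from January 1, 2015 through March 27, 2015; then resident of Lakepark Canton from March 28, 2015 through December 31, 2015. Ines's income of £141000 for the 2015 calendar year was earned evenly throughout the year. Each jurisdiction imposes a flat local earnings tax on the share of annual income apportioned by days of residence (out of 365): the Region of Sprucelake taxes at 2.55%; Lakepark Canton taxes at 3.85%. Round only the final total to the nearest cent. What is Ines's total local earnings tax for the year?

The Region of Sprucelake, January 1 – March 27, 2015: 86 days → £141000 × 2.55% × 86/365 = £847.1589
Lakepark Canton, March 28 – December 31, 2015: 279 days → £141000 × 3.85% × 279/365 = £4149.4562
Total = £4996.6151

£4996.62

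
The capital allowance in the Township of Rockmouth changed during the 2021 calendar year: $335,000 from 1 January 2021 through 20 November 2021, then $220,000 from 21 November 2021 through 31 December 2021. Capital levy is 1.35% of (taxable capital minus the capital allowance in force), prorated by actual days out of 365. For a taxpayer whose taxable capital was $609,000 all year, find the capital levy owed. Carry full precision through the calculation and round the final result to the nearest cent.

$3,873.39

1 January – 20 November 2021: 324 days, exemption $335,000 → ($609,000 − $335,000) × 1.35% × 324/365 = $3,283.4959
21 November – 31 December 2021: 41 days, exemption $220,000 → ($609,000 − $220,000) × 1.35% × 41/365 = $589.8945
Total = $3,873.3904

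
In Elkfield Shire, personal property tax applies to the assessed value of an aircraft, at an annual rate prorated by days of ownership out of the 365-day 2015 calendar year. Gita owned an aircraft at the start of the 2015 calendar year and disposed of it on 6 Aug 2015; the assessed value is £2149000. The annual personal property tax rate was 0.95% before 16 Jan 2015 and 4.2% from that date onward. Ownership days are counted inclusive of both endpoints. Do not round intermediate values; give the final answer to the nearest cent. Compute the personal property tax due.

£51037.28

1 Jan – 15 Jan 2015: 15 days at 0.95% → £2149000 × 0.95% × 15/365 = £838.9932
16 Jan – 6 Aug 2015: 203 days at 4.2% → £2149000 × 4.2% × 203/365 = £50198.2849
Total = £51037.2781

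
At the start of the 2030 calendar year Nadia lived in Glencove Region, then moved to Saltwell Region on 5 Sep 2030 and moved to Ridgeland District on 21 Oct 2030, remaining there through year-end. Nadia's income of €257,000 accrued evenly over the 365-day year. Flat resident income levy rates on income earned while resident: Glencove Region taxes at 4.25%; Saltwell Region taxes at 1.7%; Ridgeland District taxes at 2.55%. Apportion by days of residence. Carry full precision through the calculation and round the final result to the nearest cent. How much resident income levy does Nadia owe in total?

Glencove Region, 1 Jan – 4 Sep 2030: 247 days → €257,000 × 4.25% × 247/365 = €7,391.3904
Saltwell Region, 5 Sep – 20 Oct 2030: 46 days → €257,000 × 1.7% × 46/365 = €550.6137
Ridgeland District, 21 Oct – 31 Dec 2030: 72 days → €257,000 × 2.55% × 72/365 = €1,292.7452
Total = €9,234.7493

€9,234.75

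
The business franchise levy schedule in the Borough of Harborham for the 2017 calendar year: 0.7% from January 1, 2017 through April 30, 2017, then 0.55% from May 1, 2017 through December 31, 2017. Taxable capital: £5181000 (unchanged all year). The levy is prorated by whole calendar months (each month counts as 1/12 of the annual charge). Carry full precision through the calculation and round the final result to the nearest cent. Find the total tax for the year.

January 1 – April 30, 2017: 4 months at 0.7% → £5181000 × 0.7% × 4/12 = £12089.0000
May 1 – December 31, 2017: 8 months at 0.55% → £5181000 × 0.55% × 8/12 = £18997.0000
Total = £31086.0000

£31086.00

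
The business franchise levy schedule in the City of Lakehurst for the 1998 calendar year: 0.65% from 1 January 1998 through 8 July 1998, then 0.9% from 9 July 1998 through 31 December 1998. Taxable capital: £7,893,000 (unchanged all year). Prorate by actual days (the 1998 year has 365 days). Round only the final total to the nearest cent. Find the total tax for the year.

£60,819.35

1 January – 8 July 1998: 189 days at 0.65% → £7,893,000 × 0.65% × 189/365 = £26,565.8918
9 July – 31 December 1998: 176 days at 0.9% → £7,893,000 × 0.9% × 176/365 = £34,253.4575
Total = £60,819.3493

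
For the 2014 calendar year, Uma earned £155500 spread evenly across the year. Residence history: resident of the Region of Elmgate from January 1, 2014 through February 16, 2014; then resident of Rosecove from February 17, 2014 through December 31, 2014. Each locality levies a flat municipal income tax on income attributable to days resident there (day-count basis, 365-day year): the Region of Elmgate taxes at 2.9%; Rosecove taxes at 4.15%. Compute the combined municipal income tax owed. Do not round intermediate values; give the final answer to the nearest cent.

£6202.96

The Region of Elmgate, January 1 – February 16, 2014: 47 days → £155500 × 2.9% × 47/365 = £580.6753
Rosecove, February 17 – December 31, 2014: 318 days → £155500 × 4.15% × 318/365 = £5622.2836
Total = £6202.9589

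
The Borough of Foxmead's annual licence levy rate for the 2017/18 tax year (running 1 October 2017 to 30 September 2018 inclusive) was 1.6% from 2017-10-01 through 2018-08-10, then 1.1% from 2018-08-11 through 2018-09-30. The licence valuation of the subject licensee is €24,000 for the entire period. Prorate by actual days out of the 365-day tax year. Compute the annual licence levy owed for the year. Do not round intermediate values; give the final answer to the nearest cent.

€367.23

2017-10-01 to 2018-08-10: 314 days at 1.6% → €24,000 × 1.6% × 314/365 = €330.3452
2018-08-11 to 2018-09-30: 51 days at 1.1% → €24,000 × 1.1% × 51/365 = €36.8877
Total = €367.2329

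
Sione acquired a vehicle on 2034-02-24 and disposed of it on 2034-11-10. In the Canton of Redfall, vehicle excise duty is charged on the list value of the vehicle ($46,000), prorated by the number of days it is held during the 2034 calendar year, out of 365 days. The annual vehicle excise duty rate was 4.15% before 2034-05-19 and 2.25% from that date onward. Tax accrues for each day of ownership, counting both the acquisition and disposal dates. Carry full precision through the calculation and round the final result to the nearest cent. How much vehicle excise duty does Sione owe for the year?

$938.40

2034-02-24 to 2034-05-18: 84 days at 4.15% → $46,000 × 4.15% × 84/365 = $439.3315
2034-05-19 to 2034-11-10: 176 days at 2.25% → $46,000 × 2.25% × 176/365 = $499.0685
Total = $938.4000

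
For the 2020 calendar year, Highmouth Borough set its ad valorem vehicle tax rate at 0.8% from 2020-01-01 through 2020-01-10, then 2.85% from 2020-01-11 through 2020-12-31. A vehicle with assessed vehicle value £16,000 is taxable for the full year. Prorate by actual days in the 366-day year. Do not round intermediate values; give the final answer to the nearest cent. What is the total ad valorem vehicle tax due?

2020-01-01 to 2020-01-10: 10 days at 0.8% → £16,000 × 0.8% × 10/366 = £3.4973
2020-01-11 to 2020-12-31: 356 days at 2.85% → £16,000 × 2.85% × 356/366 = £443.5410
Total = £447.0383

£447.04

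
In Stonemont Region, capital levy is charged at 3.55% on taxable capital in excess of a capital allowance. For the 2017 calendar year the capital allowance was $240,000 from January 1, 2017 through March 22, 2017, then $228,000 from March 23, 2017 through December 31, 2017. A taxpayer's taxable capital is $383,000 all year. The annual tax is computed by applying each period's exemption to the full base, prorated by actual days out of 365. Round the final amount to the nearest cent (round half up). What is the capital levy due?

January 1 – March 22, 2017: 81 days, exemption $240,000 → ($383,000 − $240,000) × 3.55% × 81/365 = $1,126.5658
March 23 – December 31, 2017: 284 days, exemption $228,000 → ($383,000 − $228,000) × 3.55% × 284/365 = $4,281.3973
Total = $5,407.9630

$5,407.96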